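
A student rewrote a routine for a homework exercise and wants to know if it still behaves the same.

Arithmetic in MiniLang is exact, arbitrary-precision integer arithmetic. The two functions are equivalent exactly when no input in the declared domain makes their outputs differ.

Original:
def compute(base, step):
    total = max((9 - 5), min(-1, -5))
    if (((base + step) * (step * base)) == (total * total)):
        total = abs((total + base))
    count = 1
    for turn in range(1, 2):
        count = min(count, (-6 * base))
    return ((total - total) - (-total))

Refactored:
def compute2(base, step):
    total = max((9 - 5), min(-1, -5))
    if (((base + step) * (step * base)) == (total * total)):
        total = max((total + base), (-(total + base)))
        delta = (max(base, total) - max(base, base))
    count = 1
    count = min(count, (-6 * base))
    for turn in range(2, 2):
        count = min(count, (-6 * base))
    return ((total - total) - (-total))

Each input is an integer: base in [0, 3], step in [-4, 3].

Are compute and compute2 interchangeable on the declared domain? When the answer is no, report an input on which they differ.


Reading the diff, among the changes: arithmetic usage differs; statement counts differ; min/max/abs usage differs; loop structure differs; local variable names differ; constant usage differs.
Tracing base=0, step=-4: compute: total=4, then (((base + step) * (step * base)) == (total * total)) is false, then count=1, then (turn=1), then count=0, then returns 4 | compute2: total=4, then (((base + step) * (step * base)) == (total * total)) is false, then count=1, then count=0, then the loop over turn runs zero times, then returns 4 — matching result 4.
Across all 32 domain points the two functions coincide.
verdict: equivalent


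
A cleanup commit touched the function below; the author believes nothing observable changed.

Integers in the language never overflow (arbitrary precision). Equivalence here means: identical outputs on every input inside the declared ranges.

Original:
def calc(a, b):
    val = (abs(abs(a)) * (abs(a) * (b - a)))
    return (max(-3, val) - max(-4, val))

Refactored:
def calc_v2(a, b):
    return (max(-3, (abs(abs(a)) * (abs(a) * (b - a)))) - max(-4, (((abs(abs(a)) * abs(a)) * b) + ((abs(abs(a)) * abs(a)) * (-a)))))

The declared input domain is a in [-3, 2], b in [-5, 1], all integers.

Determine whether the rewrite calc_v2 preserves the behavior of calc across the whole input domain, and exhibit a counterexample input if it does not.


Although statement counts differ; also arithmetic usage differs; also local variable names differ; also min/max/abs usage differs, 42/42 inputs agree.
verdict: equivalent


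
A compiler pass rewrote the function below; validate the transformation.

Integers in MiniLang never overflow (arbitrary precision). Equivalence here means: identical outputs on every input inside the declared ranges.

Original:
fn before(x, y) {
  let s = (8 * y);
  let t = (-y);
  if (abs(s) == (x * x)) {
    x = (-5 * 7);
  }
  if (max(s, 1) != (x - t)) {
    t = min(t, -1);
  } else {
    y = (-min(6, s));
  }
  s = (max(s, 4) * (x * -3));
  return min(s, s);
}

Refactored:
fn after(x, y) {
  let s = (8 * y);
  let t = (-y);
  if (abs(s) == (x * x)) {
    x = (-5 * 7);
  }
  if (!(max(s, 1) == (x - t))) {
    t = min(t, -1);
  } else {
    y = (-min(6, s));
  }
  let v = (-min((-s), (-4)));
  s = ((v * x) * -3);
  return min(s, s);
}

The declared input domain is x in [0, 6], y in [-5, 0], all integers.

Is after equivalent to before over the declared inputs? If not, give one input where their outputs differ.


This is a faithful refactor — local variable names differ; boolean connective usage differs; min/max/abs usage differs; statement counts differ; comparison usage differs, but the computed results match everywhere.
One worked example (x=3, y=-3) — before: s becomes -24; next t becomes 3; next (abs(s) == (x * x)) evaluates to false; next (max(s, 1) != (x - t)) evaluates to true; next t becomes -1; next s becomes -36; next final value -36; after: s becomes -24; next t becomes 3; next (abs(s) == (x * x)) evaluates to false; next (!(max(s, 1) == (x - t))) evaluates to true; next t becomes -1; next v becomes 4; next s becomes -36; next final value -36; agreement on -36.
Across all 42 domain points the two functions coincide.
verdict: equivalent


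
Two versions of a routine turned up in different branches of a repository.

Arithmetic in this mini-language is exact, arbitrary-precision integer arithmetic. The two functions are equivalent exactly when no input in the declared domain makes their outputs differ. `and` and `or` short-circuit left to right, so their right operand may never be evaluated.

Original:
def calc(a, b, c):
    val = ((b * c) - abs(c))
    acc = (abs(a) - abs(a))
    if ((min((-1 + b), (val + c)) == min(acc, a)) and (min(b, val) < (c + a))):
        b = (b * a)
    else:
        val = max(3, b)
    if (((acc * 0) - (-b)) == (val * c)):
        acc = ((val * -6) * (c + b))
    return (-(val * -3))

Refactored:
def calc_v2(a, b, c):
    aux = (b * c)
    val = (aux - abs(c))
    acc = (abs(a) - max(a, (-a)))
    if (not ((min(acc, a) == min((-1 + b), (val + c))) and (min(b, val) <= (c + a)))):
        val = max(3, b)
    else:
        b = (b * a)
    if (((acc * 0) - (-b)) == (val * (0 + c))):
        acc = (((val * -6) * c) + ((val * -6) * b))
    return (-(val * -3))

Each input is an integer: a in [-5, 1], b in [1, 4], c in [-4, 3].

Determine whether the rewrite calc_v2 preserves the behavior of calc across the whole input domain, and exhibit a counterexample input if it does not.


On input a=0, b=1, c=0, calc returns 9 while calc_v2 returns 0.
verdict: not equivalent; witness: a=0, b=1, c=0


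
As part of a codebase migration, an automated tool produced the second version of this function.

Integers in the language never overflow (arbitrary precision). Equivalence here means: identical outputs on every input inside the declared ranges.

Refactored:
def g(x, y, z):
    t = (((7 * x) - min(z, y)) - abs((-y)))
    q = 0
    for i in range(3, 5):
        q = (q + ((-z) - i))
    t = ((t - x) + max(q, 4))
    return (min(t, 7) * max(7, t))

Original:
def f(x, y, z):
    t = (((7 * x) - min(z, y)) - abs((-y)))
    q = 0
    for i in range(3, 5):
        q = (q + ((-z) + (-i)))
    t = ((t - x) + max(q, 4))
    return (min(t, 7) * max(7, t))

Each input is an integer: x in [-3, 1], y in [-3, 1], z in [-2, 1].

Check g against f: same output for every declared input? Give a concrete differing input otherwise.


Behavior is preserved: although arithmetic usage differs, the outputs never diverge.
Spot check at x=-2, y=-1, z=-2 — f: t = -13; q = 0; [i=3]; q = -1; [i=4]; q = -3; t = -7; return -49. g: t = -13; q = 0; [i=3]; q = -1; [i=4]; q = -3; t = -7; return -49. Both give -49.
Sweeping the whole domain (100 inputs) finds no disagreement.
verdict: equivalent


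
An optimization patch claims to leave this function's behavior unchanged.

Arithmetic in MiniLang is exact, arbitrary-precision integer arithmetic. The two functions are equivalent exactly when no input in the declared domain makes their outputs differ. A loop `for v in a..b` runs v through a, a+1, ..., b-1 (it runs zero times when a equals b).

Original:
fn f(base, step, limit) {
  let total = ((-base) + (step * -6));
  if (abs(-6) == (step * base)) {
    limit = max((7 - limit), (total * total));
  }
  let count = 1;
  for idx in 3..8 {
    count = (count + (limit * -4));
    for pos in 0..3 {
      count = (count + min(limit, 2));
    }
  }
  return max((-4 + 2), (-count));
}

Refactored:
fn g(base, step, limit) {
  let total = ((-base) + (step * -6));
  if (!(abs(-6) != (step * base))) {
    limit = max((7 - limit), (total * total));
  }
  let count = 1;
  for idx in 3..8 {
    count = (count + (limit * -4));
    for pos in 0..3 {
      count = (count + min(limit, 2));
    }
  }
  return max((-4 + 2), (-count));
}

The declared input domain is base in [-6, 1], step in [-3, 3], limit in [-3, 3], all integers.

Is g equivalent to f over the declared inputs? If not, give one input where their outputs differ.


The two versions differ — the changes include comparison usage differs, and boolean connective usage differs.
Spot check at base=-1, step=0, limit=1 — f: total := 1 | (abs(-6) == (step * base)): false | count := 1 | iter idx=3: | count := -3 | iter pos=0: | count := -2 | iter pos=1: | count := -1 | iter pos=2: | count := 0 | iter idx=4: | count := -4 | iter pos=0: | count := -3 | iter pos=1: | count := -2 | iter pos=2: | count := -1 | iter idx=5: | count := -5 | iter pos=0: | count := -4 | iter pos=1: | count := -3 | iter pos=2: | count := -2 | iter idx=6: | count := -6 | iter pos=0: | count := -5 | iter pos=1: | count := -4 | iter pos=2: | count := -3 | iter idx=7: | count := -7 | iter pos=0: | count := -6 | iter pos=1: | count := -5 | iter pos=2: | count := -4 | result 4. g: total := 1 | (!(abs(-6) != (step * base))): false | count := 1 | iter idx=3: | count := -3 | iter pos=0: | count := -2 | iter pos=1: | count := -1 | iter pos=2: | count := 0 | iter idx=4: | count := -4 | iter pos=0: | count := -3 | iter pos=1: | count := -2 | iter pos=2: | count := -1 | iter idx=5: | count := -5 | iter pos=0: | count := -4 | iter pos=1: | count := -3 | iter pos=2: | count := -2 | iter idx=6: | count := -6 | iter pos=0: | count := -5 | iter pos=1: | count := -4 | iter pos=2: | count := -3 | iter idx=7: | count := -7 | iter pos=0: | count := -6 | iter pos=1: | count := -5 | iter pos=2: | count := -4 | result 4. Both give 4.
Across all 392 domain points the two functions coincide.
verdict: equivalent


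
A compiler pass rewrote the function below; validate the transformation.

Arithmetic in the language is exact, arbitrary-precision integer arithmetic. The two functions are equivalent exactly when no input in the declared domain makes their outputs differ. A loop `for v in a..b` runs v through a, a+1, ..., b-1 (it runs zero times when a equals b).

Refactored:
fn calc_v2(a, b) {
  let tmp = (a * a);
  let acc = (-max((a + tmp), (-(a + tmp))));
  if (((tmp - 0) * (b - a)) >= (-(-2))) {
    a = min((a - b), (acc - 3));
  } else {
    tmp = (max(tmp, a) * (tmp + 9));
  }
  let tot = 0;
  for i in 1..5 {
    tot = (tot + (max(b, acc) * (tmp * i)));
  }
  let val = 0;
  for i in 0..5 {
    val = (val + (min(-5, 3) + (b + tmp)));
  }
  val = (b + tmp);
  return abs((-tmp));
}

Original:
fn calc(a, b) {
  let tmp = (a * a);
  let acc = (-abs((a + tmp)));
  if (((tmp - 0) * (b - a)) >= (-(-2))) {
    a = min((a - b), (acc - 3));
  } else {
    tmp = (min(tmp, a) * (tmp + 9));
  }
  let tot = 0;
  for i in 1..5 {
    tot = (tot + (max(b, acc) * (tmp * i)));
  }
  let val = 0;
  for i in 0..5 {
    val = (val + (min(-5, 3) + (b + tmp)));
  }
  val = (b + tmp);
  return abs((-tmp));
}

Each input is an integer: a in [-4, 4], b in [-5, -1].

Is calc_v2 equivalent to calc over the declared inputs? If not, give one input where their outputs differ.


Try a=-4, b=-5.
calc: tmp=16, then acc=-12, then (((tmp - 0) * (b - a)) >= (-(-2))) is false, then tmp=-100, then tot=0, then (i=1), then tot=500, then (i=2), then tot=1500, then (i=3), then tot=3000, then (i=4), then tot=5000, then val=0, then (i=0), then val=-110, then (i=1), then val=-220, then (i=2), then val=-330, then (i=3), then val=-440, then (i=4), then val=-550, then val=-105, then returns 100
calc_v2: tmp=16, then acc=-12, then (((tmp - 0) * (b - a)) >= (-(-2))) is false, then tmp=400, then tot=0, then (i=1), then tot=-2000, then (i=2), then tot=-6000, then (i=3), then tot=-12000, then (i=4), then tot=-20000, then val=0, then (i=0), then val=390, then (i=1), then val=780, then (i=2), then val=1170, then (i=3), then val=1560, then (i=4), then val=1950, then val=395, then returns 400
100 != 400, so the rewrite changes behavior.
verdict: not equivalent; witness: a=-4, b=-5


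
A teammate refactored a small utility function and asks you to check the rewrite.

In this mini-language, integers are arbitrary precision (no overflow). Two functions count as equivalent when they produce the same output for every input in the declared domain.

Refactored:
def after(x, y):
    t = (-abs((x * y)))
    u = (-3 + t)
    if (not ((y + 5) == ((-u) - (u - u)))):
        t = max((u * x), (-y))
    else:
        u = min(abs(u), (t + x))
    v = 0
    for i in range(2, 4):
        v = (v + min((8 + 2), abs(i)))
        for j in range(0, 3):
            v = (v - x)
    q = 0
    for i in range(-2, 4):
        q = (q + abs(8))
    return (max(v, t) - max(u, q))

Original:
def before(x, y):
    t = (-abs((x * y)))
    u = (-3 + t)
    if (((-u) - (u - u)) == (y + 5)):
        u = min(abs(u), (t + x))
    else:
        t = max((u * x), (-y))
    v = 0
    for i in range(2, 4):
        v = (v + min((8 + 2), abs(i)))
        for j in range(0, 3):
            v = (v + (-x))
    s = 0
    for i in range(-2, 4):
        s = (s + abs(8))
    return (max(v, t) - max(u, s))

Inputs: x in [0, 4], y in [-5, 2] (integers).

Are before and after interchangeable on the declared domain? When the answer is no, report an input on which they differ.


Behavior is preserved: although boolean connective usage differs; and local variable names differ; and arithmetic usage differs, the outputs never diverge.
As a probe, take x=0, y=-1: before runs t = 0; u = -3; (((-u) - (u - u)) == (y + 5)) -> false; t = 1; v = 0; [i=2]; v = 2; [j=0]; v = 2; [j=1]; v = 2; [j=2]; v = 2; [i=3]; v = 5; [j=0]; v = 5; [j=1]; v = 5; [j=2]; v = 5; s = 0; [i=-2]; s = 8; [i=-1]; s = 16; [i=0]; s = 24; [i=1]; s = 32; [i=2]; s = 40; [i=3]; s = 48; return -43; after runs t = 0; u = -3; (not ((y + 5) == ((-u) - (u - u)))) -> true; t = 1; v = 0; [i=2]; v = 2; [j=0]; v = 2; [j=1]; v = 2; [j=2]; v = 2; [i=3]; v = 5; [j=0]; v = 5; [j=1]; v = 5; [j=2]; v = 5; q = 0; [i=-2]; q = 8; [i=-1]; q = 16; [i=0]; q = 24; [i=1]; q = 32; [i=2]; q = 40; [i=3]; q = 48; return -43; both end at -43.
An exhaustive pass over the 40 declared inputs shows identical outputs.
verdict: equivalent


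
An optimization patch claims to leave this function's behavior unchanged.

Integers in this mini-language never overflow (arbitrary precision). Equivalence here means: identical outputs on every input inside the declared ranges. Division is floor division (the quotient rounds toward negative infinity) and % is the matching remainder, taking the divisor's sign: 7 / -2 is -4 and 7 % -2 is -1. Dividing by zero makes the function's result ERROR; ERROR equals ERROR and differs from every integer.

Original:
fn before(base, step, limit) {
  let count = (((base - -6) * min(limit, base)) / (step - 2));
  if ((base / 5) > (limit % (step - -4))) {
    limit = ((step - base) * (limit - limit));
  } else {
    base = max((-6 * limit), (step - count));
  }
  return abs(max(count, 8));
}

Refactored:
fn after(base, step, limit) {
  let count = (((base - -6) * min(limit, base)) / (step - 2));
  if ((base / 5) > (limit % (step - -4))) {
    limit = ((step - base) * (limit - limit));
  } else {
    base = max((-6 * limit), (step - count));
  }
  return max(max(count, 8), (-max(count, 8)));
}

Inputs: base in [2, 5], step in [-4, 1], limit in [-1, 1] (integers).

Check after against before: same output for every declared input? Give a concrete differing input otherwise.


The two are interchangeable: constant usage differs, min/max/abs usage differs, and every declared input agrees.
Tracing base=2, step=-1, limit=-1: before: count becomes 2; next ((base / 5) > (limit % (step - -4))) evaluates to false; next base becomes 6; next final value 8 | after: count becomes 2; next ((base / 5) > (limit % (step - -4))) evaluates to false; next base becomes 6; next final value 8 — matching result 8.
Sweeping the whole domain (72 inputs) finds no disagreement.
verdict: equivalent


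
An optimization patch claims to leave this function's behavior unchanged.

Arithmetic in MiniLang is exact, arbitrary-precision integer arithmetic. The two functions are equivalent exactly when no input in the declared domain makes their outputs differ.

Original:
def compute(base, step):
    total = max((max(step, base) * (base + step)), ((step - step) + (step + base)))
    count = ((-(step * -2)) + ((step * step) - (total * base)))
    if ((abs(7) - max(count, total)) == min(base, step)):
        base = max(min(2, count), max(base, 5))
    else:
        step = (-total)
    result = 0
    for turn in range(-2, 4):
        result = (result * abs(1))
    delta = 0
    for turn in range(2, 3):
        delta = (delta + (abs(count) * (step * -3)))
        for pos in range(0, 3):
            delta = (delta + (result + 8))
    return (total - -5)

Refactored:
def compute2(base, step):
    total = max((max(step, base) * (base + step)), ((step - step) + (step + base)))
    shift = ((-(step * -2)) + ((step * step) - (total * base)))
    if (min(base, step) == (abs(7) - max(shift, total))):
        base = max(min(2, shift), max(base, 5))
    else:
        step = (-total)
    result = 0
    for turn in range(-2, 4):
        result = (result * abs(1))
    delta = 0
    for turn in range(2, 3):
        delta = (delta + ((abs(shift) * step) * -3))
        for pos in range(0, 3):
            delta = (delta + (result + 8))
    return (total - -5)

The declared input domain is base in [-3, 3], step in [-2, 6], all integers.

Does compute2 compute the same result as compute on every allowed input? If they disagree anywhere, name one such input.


Equivalent — the differences include local variable names differ, yet no declared input distinguishes the two.
Tracing base=1, step=5: compute: total=30, then count=5, then ((abs(7) - max(count, total)) == min(base, step)) is false, then step=-30, then result=0, then (turn=-2), then result=0, then (turn=-1), then result=0, then (turn=0), then result=0, then (turn=1), then result=0, then (turn=2), then result=0, then (turn=3), then result=0, then delta=0, then (turn=2), then delta=450, then (pos=0), then delta=458, then (pos=1), then delta=466, then (pos=2), then delta=474, then returns 35 | compute2: total=30, then shift=5, then (min(base, step) == (abs(7) - max(shift, total))) is false, then step=-30, then result=0, then (turn=-2), then result=0, then (turn=-1), then result=0, then (turn=0), then result=0, then (turn=1), then result=0, then (turn=2), then result=0, then (turn=3), then result=0, then delta=0, then (turn=2), then delta=450, then (pos=0), then delta=458, then (pos=1), then delta=466, then (pos=2), then delta=474, then returns 35 — matching result 35.
Every one of the 63 inputs gives matching results.
verdict: equivalent


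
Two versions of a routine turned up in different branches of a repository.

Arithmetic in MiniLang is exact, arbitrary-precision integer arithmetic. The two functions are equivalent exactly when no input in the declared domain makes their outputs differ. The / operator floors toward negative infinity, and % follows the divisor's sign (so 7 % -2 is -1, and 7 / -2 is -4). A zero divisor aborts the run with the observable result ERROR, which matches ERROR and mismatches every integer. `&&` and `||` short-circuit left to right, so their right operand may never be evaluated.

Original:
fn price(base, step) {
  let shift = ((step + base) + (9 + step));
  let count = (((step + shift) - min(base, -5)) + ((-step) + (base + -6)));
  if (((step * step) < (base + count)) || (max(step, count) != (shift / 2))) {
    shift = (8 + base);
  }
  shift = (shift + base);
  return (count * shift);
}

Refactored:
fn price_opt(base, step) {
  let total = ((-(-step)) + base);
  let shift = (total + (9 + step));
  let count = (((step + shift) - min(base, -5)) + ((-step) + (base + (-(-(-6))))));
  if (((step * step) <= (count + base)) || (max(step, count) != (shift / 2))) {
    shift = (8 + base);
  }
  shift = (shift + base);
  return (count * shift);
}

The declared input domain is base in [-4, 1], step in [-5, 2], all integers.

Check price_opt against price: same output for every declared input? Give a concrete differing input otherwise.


The rewrite breaks on base=-3, step=1, where the results are 20 and 8.
price: shift = 8; count = 4; (((step * step) < (base + count)) || (max(step, count) != (shift / 2))) -> false; shift = 5; return 20
price_opt: total = -2; shift = 8; count = 4; (((step * step) <= (count + base)) || (max(step, count) != (shift / 2))) -> true; shift = 5; shift = 2; return 8
verdict: not equivalent; witness: base=-3, step=1


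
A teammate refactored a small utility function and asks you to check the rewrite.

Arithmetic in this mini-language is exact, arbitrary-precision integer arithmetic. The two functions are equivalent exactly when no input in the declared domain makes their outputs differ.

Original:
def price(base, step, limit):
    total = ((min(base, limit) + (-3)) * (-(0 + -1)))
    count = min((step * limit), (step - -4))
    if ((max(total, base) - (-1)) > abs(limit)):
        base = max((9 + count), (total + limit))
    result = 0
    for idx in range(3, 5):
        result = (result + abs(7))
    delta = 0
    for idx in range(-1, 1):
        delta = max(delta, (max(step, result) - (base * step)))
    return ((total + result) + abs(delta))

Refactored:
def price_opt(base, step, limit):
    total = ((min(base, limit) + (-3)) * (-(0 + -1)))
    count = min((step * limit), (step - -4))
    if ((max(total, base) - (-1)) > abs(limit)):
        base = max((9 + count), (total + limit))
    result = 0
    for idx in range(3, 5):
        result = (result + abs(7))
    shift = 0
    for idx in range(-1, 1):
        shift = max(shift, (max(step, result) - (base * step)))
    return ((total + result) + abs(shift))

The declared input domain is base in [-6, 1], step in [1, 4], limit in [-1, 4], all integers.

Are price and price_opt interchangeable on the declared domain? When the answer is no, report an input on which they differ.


Side by side, the visible changes include: local variable names differ.
One worked example (base=-2, step=1, limit=-1) — price: total becomes -5; next count becomes -1; next ((max(total, base) - (-1)) > abs(limit)) evaluates to false; next result becomes 0; next at idx=3:; next result becomes 7; next at idx=4:; next result becomes 14; next delta becomes 0; next at idx=-1:; next delta becomes 16; next at idx=0:; next delta becomes 16; next final value 25; price_opt: total becomes -5; next count becomes -1; next ((max(total, base) - (-1)) > abs(limit)) evaluates to false; next result becomes 0; next at idx=3:; next result becomes 7; next at idx=4:; next result becomes 14; next shift becomes 0; next at idx=-1:; next shift becomes 16; next at idx=0:; next shift becomes 16; next final value 25; agreement on 25.
Sweeping the whole domain (192 inputs) finds no disagreement.
verdict: equivalent


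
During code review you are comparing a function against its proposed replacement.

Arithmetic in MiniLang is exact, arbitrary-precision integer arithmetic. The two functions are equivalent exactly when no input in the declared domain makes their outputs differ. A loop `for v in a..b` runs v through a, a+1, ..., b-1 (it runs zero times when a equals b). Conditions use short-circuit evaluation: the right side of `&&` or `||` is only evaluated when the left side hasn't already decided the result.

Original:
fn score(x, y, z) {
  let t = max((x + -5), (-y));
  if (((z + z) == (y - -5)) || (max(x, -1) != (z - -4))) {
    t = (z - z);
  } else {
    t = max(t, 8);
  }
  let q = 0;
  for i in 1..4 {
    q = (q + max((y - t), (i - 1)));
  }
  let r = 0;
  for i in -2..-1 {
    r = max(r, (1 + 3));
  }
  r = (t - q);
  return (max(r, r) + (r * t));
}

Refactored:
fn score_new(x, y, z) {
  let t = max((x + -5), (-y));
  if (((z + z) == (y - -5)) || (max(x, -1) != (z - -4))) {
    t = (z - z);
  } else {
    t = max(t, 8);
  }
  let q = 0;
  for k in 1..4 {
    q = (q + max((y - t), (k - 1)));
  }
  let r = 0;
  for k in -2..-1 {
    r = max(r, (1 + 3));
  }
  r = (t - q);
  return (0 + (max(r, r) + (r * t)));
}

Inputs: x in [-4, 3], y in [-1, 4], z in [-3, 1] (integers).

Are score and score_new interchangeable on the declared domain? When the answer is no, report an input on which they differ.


This is a faithful refactor — constant usage differs, local variable names differ, arithmetic usage differs, but the computed results match everywhere.
Tracing x=-3, y=2, z=-1: score: t := -2 | (((z + z) == (y - -5)) || (max(x, -1) != (z - -4))): true | t := 0 | q := 0 | iter i=1: | q := 2 | iter i=2: | q := 4 | iter i=3: | q := 6 | r := 0 | iter i=-2: | r := 4 | r := -6 | result -6 | score_new: t := -2 | (((z + z) == (y - -5)) || (max(x, -1) != (z - -4))): true | t := 0 | q := 0 | iter k=1: | q := 2 | iter k=2: | q := 4 | iter k=3: | q := 6 | r := 0 | iter k=-2: | r := 4 | r := -6 | result -6 — matching result -6.
An exhaustive pass over the 240 declared inputs shows identical outputs.
verdict: equivalent


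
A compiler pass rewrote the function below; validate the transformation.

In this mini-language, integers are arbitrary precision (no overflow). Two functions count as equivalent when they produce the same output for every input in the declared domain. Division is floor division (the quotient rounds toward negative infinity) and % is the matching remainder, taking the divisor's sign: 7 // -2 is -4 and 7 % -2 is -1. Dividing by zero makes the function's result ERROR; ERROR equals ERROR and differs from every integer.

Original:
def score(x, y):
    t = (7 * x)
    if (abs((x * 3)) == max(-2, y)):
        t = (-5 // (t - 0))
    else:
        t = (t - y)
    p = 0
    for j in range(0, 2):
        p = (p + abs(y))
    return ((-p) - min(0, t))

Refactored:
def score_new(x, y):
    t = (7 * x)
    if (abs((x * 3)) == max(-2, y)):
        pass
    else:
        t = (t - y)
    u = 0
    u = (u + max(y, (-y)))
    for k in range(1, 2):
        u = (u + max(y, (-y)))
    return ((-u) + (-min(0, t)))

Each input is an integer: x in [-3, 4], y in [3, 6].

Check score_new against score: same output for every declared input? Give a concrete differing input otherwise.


Take x=-2, y=6.
score: t = -14; (abs((x * 3)) == max(-2, y)) -> true; t = 0; p = 0; [j=0]; p = 6; [j=1]; p = 12; return -12
score_new: t = -14; (abs((x * 3)) == max(-2, y)) -> true; u = 0; u = 6; [k=1]; u = 12; return 2
-12 and 2 differ, so these are not the same function on this domain.
verdict: not equivalent; witness: x=-2, y=6


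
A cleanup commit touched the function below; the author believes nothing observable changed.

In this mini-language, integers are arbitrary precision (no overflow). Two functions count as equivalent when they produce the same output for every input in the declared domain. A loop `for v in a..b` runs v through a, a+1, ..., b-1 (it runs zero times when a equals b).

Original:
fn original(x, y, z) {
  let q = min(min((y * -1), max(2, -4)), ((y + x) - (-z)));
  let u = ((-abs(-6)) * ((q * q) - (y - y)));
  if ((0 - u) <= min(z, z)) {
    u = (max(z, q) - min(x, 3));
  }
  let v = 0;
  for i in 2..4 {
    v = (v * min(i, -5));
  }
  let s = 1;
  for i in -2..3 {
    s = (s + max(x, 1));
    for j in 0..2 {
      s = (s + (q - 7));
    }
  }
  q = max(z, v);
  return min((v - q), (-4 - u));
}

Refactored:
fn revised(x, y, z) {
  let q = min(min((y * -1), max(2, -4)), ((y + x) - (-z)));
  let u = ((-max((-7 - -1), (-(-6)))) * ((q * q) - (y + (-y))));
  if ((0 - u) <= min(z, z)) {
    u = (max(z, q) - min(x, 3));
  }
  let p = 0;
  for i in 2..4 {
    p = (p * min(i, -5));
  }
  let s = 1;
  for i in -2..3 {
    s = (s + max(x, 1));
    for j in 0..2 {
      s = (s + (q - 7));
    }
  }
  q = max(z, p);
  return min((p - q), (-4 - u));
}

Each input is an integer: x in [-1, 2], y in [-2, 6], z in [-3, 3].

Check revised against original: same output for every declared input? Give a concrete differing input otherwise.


Side by side, the visible changes include: arithmetic usage differs, and min/max/abs usage differs, and local variable names differ, and constant usage differs.
As a probe, take x=0, y=6, z=-3: original runs q = -6; u = -216; ((0 - u) <= min(z, z)) -> false; v = 0; [i=2]; v = 0; [i=3]; v = 0; s = 1; [i=-2]; s = 2; [j=0]; s = -11; [j=1]; s = -24; [i=-1]; s = -23; [j=0]; s = -36; [j=1]; s = -49; [i=0]; s = -48; [j=0]; s = -61; [j=1]; s = -74; [i=1]; s = -73; [j=0]; s = -86; [j=1]; s = -99; [i=2]; s = -98; [j=0]; s = -111; [j=1]; s = -124; q = 0; return 0; revised runs q = -6; u = -216; ((0 - u) <= min(z, z)) -> false; p = 0; [i=2]; p = 0; [i=3]; p = 0; s = 1; [i=-2]; s = 2; [j=0]; s = -11; [j=1]; s = -24; [i=-1]; s = -23; [j=0]; s = -36; [j=1]; s = -49; [i=0]; s = -48; [j=0]; s = -61; [j=1]; s = -74; [i=1]; s = -73; [j=0]; s = -86; [j=1]; s = -99; [i=2]; s = -98; [j=0]; s = -111; [j=1]; s = -124; q = 0; return 0; both end at 0.
Across all 252 domain points the two functions coincide.
verdict: equivalent


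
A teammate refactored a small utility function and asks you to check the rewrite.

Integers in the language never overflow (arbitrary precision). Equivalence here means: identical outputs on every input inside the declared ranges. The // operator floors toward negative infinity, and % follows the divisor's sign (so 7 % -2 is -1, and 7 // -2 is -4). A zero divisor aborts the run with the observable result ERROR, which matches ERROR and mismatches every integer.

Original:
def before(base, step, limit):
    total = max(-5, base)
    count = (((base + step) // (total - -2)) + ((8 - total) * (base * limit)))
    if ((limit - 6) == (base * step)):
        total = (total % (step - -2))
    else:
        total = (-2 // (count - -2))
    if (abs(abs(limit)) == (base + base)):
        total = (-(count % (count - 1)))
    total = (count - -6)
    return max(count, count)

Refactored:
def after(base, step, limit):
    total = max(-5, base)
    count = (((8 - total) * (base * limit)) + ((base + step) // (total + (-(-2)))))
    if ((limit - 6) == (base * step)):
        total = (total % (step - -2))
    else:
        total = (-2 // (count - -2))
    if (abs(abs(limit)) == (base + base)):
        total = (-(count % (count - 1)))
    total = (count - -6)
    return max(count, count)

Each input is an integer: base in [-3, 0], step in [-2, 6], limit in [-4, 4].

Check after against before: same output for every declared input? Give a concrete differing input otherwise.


Although arithmetic usage differs, 324/324 inputs agree.
verdict: equivalent


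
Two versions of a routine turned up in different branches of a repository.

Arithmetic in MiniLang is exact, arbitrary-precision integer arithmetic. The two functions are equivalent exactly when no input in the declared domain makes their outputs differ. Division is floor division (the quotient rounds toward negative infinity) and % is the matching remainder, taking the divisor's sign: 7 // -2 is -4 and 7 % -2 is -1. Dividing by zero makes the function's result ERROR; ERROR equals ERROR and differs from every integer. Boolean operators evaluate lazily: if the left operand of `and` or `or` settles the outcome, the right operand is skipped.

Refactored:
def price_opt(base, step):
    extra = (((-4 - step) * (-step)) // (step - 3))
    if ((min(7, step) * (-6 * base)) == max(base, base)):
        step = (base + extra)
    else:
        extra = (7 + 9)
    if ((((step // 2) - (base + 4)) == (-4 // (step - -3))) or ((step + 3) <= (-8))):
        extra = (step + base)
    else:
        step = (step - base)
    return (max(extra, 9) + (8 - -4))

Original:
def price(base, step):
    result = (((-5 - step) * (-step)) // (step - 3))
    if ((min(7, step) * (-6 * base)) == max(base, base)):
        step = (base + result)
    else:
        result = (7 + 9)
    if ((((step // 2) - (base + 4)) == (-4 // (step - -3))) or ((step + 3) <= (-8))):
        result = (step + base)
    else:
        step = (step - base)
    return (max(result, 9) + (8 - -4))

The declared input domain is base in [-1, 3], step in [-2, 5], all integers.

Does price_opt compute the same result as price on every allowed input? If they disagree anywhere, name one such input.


The rewrite breaks on base=0, step=4, where the results are 48 and 44.
price: result becomes 36; next ((min(7, step) * (-6 * base)) == max(base, base)) evaluates to true; next step becomes 36; next ((((step // 2) - (base + 4)) == (-4 // (step - -3))) or ((step + 3) <= (-8))) evaluates to false; next step becomes 36; next final value 48
price_opt: extra becomes 32; next ((min(7, step) * (-6 * base)) == max(base, base)) evaluates to true; next step becomes 32; next ((((step // 2) - (base + 4)) == (-4 // (step - -3))) or ((step + 3) <= (-8))) evaluates to false; next step becomes 32; next final value 44
verdict: not equivalent; witness: base=0, step=4


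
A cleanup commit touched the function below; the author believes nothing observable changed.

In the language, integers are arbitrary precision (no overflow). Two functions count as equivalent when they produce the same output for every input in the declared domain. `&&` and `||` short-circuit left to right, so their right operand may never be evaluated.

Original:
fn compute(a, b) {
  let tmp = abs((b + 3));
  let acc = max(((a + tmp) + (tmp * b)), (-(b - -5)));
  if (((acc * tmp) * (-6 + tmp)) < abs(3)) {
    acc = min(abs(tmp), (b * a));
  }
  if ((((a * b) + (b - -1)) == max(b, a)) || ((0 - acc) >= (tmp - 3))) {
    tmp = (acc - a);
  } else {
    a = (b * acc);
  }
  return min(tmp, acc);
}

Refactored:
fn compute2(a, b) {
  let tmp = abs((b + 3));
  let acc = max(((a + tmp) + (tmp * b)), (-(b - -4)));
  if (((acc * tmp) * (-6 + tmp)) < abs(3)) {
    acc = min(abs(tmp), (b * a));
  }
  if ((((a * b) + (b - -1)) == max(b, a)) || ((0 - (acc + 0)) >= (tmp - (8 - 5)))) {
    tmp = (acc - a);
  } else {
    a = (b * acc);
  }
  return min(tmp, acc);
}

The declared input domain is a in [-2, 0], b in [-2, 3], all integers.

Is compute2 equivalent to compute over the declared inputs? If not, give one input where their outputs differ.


These are not equivalent — on a=-2, b=-2 the outputs split (-3 vs -2).
compute: tmp=1, then acc=-3, then (((acc * tmp) * (-6 + tmp)) < abs(3)) is false, then ((((a * b) + (b - -1)) == max(b, a)) || ((0 - acc) >= (tmp - 3))) is true, then tmp=-1, then returns -3
compute2: tmp=1, then acc=-2, then (((acc * tmp) * (-6 + tmp)) < abs(3)) is false, then ((((a * b) + (b - -1)) == max(b, a)) || ((0 - (acc + 0)) >= (tmp - (8 - 5)))) is true, then tmp=0, then returns -2
verdict: not equivalent; witness: a=-2, b=-2


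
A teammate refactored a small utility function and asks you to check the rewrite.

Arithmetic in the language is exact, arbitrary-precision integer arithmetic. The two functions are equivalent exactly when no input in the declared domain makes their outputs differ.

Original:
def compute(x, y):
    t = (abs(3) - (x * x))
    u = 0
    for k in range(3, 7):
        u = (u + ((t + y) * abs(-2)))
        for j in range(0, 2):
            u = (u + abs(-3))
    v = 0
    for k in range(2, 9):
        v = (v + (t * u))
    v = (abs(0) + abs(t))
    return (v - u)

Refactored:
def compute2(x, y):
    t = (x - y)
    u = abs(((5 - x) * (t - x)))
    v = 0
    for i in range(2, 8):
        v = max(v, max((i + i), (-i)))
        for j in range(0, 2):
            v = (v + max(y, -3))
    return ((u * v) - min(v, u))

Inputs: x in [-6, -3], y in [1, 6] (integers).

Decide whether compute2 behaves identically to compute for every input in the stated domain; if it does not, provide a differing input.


Not equivalent: x=-6, y=1 separates them (265 vs 165).
compute: t=-33, then u=0, then (k=3), then u=-64, then (j=0), then u=-61, then (j=1), then u=-58, then (k=4), then u=-122, then (j=0), then u=-119, then (j=1), then u=-116, then (k=5), then u=-180, then (j=0), then u=-177, then (j=1), then u=-174, then (k=6), then u=-238, then (j=0), then u=-235, then (j=1), then u=-232, then v=0, then (k=2), then v=7656, then (k=3), then v=15312, then (k=4), then v=22968, then (k=5), then v=30624, then (k=6), then v=38280, then (k=7), then v=45936, then (k=8), then v=53592, then v=33, then returns 265
compute2: t=-7, then u=11, then v=0, then (i=2), then v=4, then (j=0), then v=5, then (j=1), then v=6, then (i=3), then v=6, then (j=0), then v=7, then (j=1), then v=8, then (i=4), then v=8, then (j=0), then v=9, then (j=1), then v=10, then (i=5), then v=10, then (j=0), then v=11, then (j=1), then v=12, then (i=6), then v=12, then (j=0), then v=13, then (j=1), then v=14, then (i=7), then v=14, then (j=0), then v=15, then (j=1), then v=16, then returns 165
verdict: not equivalent; witness: x=-6, y=1


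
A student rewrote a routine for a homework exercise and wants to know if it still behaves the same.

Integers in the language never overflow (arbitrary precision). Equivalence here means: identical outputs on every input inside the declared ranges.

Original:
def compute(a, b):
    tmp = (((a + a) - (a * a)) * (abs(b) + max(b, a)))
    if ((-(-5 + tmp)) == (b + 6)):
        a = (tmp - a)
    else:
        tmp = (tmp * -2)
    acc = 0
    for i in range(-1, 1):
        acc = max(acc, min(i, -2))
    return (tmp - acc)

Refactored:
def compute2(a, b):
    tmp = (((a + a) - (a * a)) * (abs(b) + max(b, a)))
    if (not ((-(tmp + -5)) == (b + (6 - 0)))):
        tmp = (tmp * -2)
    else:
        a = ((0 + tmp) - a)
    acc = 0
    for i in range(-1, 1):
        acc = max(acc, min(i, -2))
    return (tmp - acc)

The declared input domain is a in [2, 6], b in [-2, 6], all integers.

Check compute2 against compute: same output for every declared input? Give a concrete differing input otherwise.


Reading the diff, among the changes: constant usage differs; also arithmetic usage differs; also boolean connective usage differs.
As a probe, take a=5, b=0: compute runs tmp := -75 | ((-(-5 + tmp)) == (b + 6)): false | tmp := 150 | acc := 0 | iter i=-1: | acc := 0 | iter i=0: | acc := 0 | result 150; compute2 runs tmp := -75 | (not ((-(tmp + -5)) == (b + (6 - 0)))): true | tmp := 150 | acc := 0 | iter i=-1: | acc := 0 | iter i=0: | acc := 0 | result 150; both end at 150.
An exhaustive pass over the 45 declared inputs shows identical outputs.
verdict: equivalent


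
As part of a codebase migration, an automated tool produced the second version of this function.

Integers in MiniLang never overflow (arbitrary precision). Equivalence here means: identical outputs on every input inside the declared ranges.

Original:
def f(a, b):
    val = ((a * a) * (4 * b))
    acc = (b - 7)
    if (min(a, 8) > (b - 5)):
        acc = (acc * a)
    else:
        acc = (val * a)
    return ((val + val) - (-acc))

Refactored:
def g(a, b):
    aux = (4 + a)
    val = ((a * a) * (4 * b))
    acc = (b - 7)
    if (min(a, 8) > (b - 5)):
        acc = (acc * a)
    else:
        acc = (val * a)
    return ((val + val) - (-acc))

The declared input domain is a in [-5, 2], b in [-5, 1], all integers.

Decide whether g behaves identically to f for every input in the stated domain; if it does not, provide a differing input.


Although statement counts differ; constant usage differs; arithmetic usage differs; local variable names differ, 56/56 inputs agree.
verdict: equivalent


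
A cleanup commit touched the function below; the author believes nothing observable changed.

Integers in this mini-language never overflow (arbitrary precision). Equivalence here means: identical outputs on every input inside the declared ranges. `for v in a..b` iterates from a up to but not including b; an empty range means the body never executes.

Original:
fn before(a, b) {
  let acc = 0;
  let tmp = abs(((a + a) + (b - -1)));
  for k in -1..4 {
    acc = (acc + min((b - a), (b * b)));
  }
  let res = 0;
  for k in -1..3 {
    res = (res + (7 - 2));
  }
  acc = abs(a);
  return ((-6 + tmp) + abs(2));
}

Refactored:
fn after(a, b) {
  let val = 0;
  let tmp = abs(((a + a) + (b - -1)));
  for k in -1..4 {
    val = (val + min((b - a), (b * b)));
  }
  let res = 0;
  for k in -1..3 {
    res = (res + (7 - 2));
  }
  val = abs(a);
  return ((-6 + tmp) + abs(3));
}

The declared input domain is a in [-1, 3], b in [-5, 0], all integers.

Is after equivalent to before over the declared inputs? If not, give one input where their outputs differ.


At a=-1, b=-5: before gives 2, after gives 3.
verdict: not equivalent; witness: a=-1, b=-5


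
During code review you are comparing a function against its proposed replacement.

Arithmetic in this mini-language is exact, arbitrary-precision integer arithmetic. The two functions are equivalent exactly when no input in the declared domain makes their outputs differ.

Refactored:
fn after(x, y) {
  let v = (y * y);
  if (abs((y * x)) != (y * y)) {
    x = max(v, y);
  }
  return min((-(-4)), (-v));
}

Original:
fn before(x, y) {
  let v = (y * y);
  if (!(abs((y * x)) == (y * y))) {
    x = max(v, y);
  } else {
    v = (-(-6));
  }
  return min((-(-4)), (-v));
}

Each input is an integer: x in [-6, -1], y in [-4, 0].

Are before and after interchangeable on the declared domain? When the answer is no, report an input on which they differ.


These are not equivalent — on x=-6, y=0 the outputs split (-6 vs 0).
before: v = 0; (!(abs((y * x)) == (y * y))) -> false; v = 6; return -6
after: v = 0; (abs((y * x)) != (y * y)) -> false; return 0
verdict: not equivalent; witness: x=-6, y=0
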